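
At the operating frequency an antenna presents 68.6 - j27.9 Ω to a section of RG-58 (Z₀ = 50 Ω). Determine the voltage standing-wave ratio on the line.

VSWR ≈ 1.76

Γ = (Z_L − Z_0)/(Z_L + Z_0) = (18.6 − j27.9)/(118.6 − j27.9)
|Γ| = 33.5/122 = 0.275
VSWR = (1 + |Γ|)/(1 − |Γ|) = 1.28/0.725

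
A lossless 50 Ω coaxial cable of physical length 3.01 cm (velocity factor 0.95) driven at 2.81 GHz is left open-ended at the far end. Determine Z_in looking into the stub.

λ = v/f = 0.95·c / 2.81 GHz = 0.101 m
βl = 2π·l/λ = 2π × 0.297 = 107°
tan(βl) = -3.3
For an open-ended stub, Z_in = −jZ_0·cot(βl) = −jZ_0/tan(βl)

Z_in ≈ +j15.1 Ω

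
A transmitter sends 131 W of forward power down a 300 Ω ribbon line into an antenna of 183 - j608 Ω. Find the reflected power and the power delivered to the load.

P_reflected ≈ 83.3 W; P_delivered ≈ 47.7 W

|Γ| = |(-117 − j608)/(483 − j608)| = 0.797
|Γ|² = 0.636
P_refl = |Γ|²·P_inc = 83.3 W, P_del = (1 − |Γ|²)·P_inc = 47.7 W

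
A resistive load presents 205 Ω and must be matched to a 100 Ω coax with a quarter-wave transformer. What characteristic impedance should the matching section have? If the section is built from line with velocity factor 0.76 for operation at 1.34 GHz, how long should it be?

Z_qwt = √(Z_0·R_L) = √(100 × 205) = √20500
λ = 0.76·c/f = 0.17 m, so l = λ/4 = 0.0425 m

Z_qwt ≈ 143 Ω; length ≈ 4.25 cm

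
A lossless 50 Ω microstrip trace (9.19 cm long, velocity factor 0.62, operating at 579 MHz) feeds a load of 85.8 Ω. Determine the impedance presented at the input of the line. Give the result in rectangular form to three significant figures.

λ = v/f = 0.62·c / 579 MHz = 0.321 m
βl = 2π·l/λ = 2π × 0.286 = 103°
tan(βl) = tan(103°) = -4.34
Z_in = Z_0·(Z_L + jZ_0·tanβl)/(Z_0 + jZ_L·tanβl)
     = 50·(85.8 − j217)/(50 − j372)

Z_in ≈ 30.1 + j7.48 Ω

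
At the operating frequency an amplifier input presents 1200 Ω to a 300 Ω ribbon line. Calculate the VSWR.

VSWR ≈ 4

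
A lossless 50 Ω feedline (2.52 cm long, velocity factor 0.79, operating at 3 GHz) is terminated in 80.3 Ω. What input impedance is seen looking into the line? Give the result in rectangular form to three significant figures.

λ = v/f = 0.79·c / 3 GHz = 0.079 m
βl = 2π·l/λ = 2π × 0.319 = 115°
tan(βl) = tan(115°) = -2.16
Z_in = Z_0·(Z_L + jZ_0·tanβl)/(Z_0 + jZ_L·tanβl)
     = 50·(80.3 − j108)/(50 − j174)

Z_in ≈ 34.9 + j13.1 Ω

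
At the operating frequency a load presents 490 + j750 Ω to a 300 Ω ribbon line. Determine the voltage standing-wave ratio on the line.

Γ = (Z_L − Z_0)/(Z_L + Z_0) = (190 + j750)/(790 + j750)
|Γ| = 774/1090 = 0.71
VSWR = (1 + |Γ|)/(1 − |Γ|) = 1.71/0.29

VSWR ≈ 5.9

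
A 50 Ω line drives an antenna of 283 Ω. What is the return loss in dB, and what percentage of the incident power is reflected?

Γ = (283 − 50)/(283 + 50) = 0.7
RL = −20·log₁₀(0.7) = 3.1 dB
P_refl/P_inc = |Γ|² = 0.49

RL ≈ 3.1 dB; 49% of incident power reflected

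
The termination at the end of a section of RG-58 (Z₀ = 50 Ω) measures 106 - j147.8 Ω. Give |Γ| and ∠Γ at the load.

Γ ≈ 0.735 ∠ -25.8°

Γ = (Z_L − Z_0)/(Z_L + Z_0) = (56 − j147.8)/(156 − j147.8)
|Γ| = 158/215 = 0.735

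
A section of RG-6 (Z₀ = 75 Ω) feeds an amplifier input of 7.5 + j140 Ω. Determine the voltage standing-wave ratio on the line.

VSWR ≈ 44.9

Γ = (Z_L − Z_0)/(Z_L + Z_0) = (-67.5 + j140)/(82.5 + j140)
|Γ| = 155/162 = 0.956
VSWR = (1 + |Γ|)/(1 − |Γ|) = 1.96/0.0436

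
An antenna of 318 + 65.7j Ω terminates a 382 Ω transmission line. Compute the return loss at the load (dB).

RL ≈ 17.7 dB

Γ = (-64 + j65.7)/(700 + j65.7), |Γ| = 0.13
RL = −20·log₁₀|Γ| = −20·log₁₀(0.13)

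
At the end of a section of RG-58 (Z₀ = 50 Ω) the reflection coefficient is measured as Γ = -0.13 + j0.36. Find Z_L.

Z_L = Z_0·(1 + Γ)/(1 − Γ) = 50·(0.87 + j0.36)/(1.13 − j0.36)

Z_L ≈ 30.3 + j25.6 Ω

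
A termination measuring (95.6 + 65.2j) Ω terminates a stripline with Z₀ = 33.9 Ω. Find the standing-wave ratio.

VSWR ≈ 4.25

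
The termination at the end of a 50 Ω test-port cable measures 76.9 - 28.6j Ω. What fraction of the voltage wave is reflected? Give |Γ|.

Γ = (Z_L − Z_0)/(Z_L + Z_0) = (26.9 − j28.6)/(126.9 − j28.6)
|Γ| = 39.3/130

|Γ| ≈ 0.302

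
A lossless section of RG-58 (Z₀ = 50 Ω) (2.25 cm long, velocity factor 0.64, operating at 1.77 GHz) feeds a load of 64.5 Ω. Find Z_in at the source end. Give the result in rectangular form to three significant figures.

Z_in ≈ 39.9 − j5.23 Ω

λ = v/f = 0.64·c / 1.77 GHz = 0.108 m
βl = 2π·l/λ = 2π × 0.207 = 74.7°
tan(βl) = tan(74.7°) = 3.65
Z_in = Z_0·(Z_L + jZ_0·tanβl)/(Z_0 + jZ_L·tanβl)
     = 50·(64.5 + j182)/(50 + j235)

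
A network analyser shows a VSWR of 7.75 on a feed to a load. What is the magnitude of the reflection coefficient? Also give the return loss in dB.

|Γ| = (S − 1)/(S + 1) = (7.75 − 1)/(7.75 + 1) = 6.75/8.75
RL = −20·log₁₀|Γ| = −20·log₁₀(0.771)

|Γ| ≈ 0.771; return loss ≈ 2.25 dB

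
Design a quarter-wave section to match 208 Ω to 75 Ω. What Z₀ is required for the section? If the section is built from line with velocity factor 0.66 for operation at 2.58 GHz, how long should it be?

Z_qwt ≈ 125 Ω; length ≈ 1.92 cm

Z_qwt = √(Z_0·R_L) = √(75 × 208) = √15600
λ = 0.66·c/f = 0.0767 m, so l = λ/4 = 0.0192 m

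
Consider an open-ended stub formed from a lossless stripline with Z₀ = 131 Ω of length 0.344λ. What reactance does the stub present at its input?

X_in ≈ 87.8 Ω (inductive)

βl = 2π × 0.344 = 124°
tan(βl) = -1.49
For an open-ended stub, Z_in = −jZ_0·cot(βl) = −jZ_0/tan(βl)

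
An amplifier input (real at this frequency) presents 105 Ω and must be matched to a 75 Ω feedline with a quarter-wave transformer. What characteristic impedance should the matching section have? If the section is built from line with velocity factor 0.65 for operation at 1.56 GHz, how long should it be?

Z_qwt = √(Z_0·R_L) = √(75 × 105) = √7875
λ = 0.65·c/f = 0.125 m, so l = λ/4 = 0.0312 m

Z_qwt ≈ 88.7 Ω; length ≈ 3.12 cm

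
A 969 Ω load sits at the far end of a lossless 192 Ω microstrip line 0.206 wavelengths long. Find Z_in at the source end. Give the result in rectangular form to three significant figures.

Z_in ≈ 41 − j52.2 Ω

βl = 2π × 0.206 = 74.2°
tan(βl) = tan(74.2°) = 3.52
Z_in = Z_0·(Z_L + jZ_0·tanβl)/(Z_0 + jZ_L·tanβl)
     = 192·(969 + j677)/(192 + j3420)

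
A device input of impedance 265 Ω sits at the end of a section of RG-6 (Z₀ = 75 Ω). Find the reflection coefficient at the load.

Γ = 0.559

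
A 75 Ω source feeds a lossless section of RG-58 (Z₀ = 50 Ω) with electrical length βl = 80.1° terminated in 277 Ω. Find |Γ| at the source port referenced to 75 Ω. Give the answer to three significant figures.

tan(βl) = 5.73
Z_in = Z_0·(Z_L + jZ_0·tanβl)/(Z_0 + jZ_L·tanβl) = 9.29 − j8.43 Ω
Γ_s = (Z_in − Z_s)/(Z_in + Z_s) = (-65.7 − j8.43)/(84.3 − j8.43), |Γ_s| = 0.782

|Γ| ≈ 0.782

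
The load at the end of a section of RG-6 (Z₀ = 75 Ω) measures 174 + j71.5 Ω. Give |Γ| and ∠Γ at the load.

Γ ≈ 0.471 ∠ 19.8°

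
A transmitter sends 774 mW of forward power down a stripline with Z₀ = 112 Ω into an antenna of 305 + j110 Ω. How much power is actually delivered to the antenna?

|Γ| = |(193 + j110)/(417 + j110)| = 0.515
|Γ|² = 0.265
P_refl = |Γ|²·P_inc = 205 mW, P_del = (1 − |Γ|²)·P_inc = 569 mW

P_delivered ≈ 569 mW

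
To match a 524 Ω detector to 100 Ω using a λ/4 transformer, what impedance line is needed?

Z_qwt = √(Z_0·R_L) = √(100 × 524) = √52400

Z_qwt ≈ 229 Ω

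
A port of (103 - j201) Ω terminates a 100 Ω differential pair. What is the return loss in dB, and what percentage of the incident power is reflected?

Γ = (3 − j201)/(203 − j201), |Γ| = 0.704
RL = −20·log₁₀(0.704) = 3.05 dB
P_refl/P_inc = |Γ|² = 0.495

RL ≈ 3.05 dB; 49.5% of incident power reflected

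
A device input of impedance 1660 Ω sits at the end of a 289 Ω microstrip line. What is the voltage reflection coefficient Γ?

Γ = (Z_L − Z_0)/(Z_L + Z_0) = (1660 − 289)/(1660 + 289) = 1371/1949

Γ = 0.703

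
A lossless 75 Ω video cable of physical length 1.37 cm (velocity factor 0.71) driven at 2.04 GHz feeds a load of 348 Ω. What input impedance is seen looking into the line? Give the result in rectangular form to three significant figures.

Z_in ≈ 28.8 − j63.6 Ω

λ = v/f = 0.71·c / 2.04 GHz = 0.104 m
βl = 2π·l/λ = 2π × 0.131 = 47.2°
tan(βl) = tan(47.2°) = 1.08
Z_in = Z_0·(Z_L + jZ_0·tanβl)/(Z_0 + jZ_L·tanβl)
     = 75·(348 + j81.1)/(75 + j376)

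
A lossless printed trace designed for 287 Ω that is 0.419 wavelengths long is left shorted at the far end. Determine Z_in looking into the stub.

Z_in ≈ −j160 Ω

βl = 2π × 0.419 = 151°
tan(βl) = -0.558
For a shorted stub, Z_in = jZ_0·tan(βl)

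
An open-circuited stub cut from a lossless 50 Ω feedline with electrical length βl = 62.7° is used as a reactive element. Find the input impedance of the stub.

Z_in ≈ −j25.8 Ω

tan(βl) = 1.94
For an open-circuited stub, Z_in = −jZ_0·cot(βl) = −jZ_0/tan(βl)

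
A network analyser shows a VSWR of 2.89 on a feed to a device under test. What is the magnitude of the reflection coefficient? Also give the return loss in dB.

|Γ| ≈ 0.486; return loss ≈ 6.27 dB

|Γ| = (S − 1)/(S + 1) = (2.89 − 1)/(2.89 + 1) = 1.89/3.89
RL = −20·log₁₀|Γ| = −20·log₁₀(0.486)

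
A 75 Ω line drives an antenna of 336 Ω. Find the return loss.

RL ≈ 3.94 dB

Γ = (336 − 75)/(336 + 75) = 0.635
RL = −20·log₁₀|Γ| = −20·log₁₀(0.635)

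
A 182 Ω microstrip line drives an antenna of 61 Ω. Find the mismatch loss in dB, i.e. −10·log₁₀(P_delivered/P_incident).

Γ = (61 − 182)/(61 + 182) = -0.498
|Γ|² = 0.248, so P_del/P_inc = 1 − |Γ|² = 0.752
ML = −10·log₁₀(1 − |Γ|²)

mismatch loss ≈ 1.24 dB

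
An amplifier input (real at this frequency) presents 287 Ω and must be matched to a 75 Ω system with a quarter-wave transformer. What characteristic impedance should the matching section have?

Z_qwt = √(Z_0·R_L) = √(75 × 287) = √21520

Z_qwt ≈ 147 Ω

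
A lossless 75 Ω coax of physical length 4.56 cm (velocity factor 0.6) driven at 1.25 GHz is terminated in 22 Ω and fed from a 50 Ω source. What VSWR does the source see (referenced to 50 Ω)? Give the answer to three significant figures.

VSWR ≈ 4.67

λ = v/f = 0.6·c / 1.25 GHz = 0.144 m
βl = 2π·l/λ = 2π × 0.317 = 114°
tan(βl) = -2.25
Z_in = Z_0·(Z_L + jZ_0·tanβl)/(Z_0 + jZ_L·tanβl) = 92.7 − j107 Ω
Γ_s = (Z_in − Z_s)/(Z_in + Z_s) = (42.7 − j107)/(143 − j107), |Γ_s| = 0.647
VSWR = (1 + |Γ_s|)/(1 − |Γ_s|)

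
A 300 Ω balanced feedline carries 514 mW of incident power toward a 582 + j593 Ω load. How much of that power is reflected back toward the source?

P_reflected ≈ 196 mW

|Γ| = |(282 + j593)/(882 + j593)| = 0.618
|Γ|² = 0.382
P_refl = |Γ|²·P_inc = 196 mW, P_del = (1 − |Γ|²)·P_inc = 318 mW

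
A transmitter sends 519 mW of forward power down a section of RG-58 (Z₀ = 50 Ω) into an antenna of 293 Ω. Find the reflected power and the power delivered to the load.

P_reflected ≈ 260 mW; P_delivered ≈ 259 mW

Γ = (293 − 50)/(293 + 50) = 0.708
|Γ|² = 0.502
P_refl = |Γ|²·P_inc = 260 mW, P_del = (1 − |Γ|²)·P_inc = 259 mW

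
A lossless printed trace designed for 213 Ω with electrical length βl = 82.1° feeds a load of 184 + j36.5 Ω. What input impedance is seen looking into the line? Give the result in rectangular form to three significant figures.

Z_in ≈ 251 − j39 Ω

tan(βl) = tan(82.1°) = 7.21
Z_in = Z_0·(Z_L + jZ_0·tanβl)/(Z_0 + jZ_L·tanβl)
     = 213·(184 + j1570)/(-50 + j1330)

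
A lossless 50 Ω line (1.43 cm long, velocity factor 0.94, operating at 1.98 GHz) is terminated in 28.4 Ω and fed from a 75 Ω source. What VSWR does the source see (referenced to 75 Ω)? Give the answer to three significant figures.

λ = v/f = 0.94·c / 1.98 GHz = 0.142 m
βl = 2π·l/λ = 2π × 0.1 = 36.1°
tan(βl) = 0.73
Z_in = Z_0·(Z_L + jZ_0·tanβl)/(Z_0 + jZ_L·tanβl) = 37.2 + j21.1 Ω
Γ_s = (Z_in − Z_s)/(Z_in + Z_s) = (-37.8 + j21.1)/(112 + j21.1), |Γ_s| = 0.38
VSWR = (1 + |Γ_s|)/(1 − |Γ_s|)

VSWR ≈ 2.22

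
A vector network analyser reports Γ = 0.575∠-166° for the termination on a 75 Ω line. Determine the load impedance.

Z_L ≈ 20.5 − j8.53 Ω

Z_L = Z_0·(1 + Γ)/(1 − Γ) = 75·(0.442 − j0.139)/(1.56 + j0.139)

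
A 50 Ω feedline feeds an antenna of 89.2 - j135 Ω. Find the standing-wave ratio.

VSWR ≈ 6.27

Γ = (Z_L − Z_0)/(Z_L + Z_0) = (39.2 − j135)/(139.2 − j135)
|Γ| = 141/194 = 0.725
VSWR = (1 + |Γ|)/(1 − |Γ|) = 1.72/0.275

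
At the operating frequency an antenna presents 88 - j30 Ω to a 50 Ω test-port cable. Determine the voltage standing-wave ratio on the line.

Γ = (Z_L − Z_0)/(Z_L + Z_0) = (38 − j30)/(138 − j30)
|Γ| = 48.4/141 = 0.343
VSWR = (1 + |Γ|)/(1 − |Γ|) = 1.34/0.657

VSWR ≈ 2.04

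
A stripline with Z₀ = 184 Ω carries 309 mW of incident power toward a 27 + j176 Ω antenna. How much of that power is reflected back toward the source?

|Γ| = |(-157 + j176)/(211 + j176)| = 0.858
|Γ|² = 0.737
P_refl = |Γ|²·P_inc = 228 mW, P_del = (1 − |Γ|²)·P_inc = 81.3 mW

P_reflected ≈ 228 mW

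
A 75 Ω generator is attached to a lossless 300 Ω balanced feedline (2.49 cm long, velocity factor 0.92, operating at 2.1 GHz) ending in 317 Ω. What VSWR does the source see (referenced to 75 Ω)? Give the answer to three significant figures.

VSWR ≈ 3.85

λ = v/f = 0.92·c / 2.1 GHz = 0.131 m
βl = 2π·l/λ = 2π × 0.189 = 68.2°
tan(βl) = 2.5
Z_in = Z_0·(Z_L + jZ_0·tanβl)/(Z_0 + jZ_L·tanβl) = 288 − j11 Ω
Γ_s = (Z_in − Z_s)/(Z_in + Z_s) = (213 − j11)/(363 − j11), |Γ_s| = 0.587
VSWR = (1 + |Γ_s|)/(1 − |Γ_s|)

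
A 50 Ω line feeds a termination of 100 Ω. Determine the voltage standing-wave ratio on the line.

VSWR ≈ 2

Γ = (100 − 50)/(100 + 50) = 0.333
VSWR = (1 + 0.333)/(1 − 0.333)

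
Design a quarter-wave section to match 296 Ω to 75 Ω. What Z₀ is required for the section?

Z_qwt ≈ 149 Ω

Z_qwt = √(Z_0·R_L) = √(75 × 296) = √22200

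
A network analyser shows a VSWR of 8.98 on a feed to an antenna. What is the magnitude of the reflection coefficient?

|Γ| ≈ 0.8

|Γ| = (S − 1)/(S + 1) = (8.98 − 1)/(8.98 + 1) = 7.98/9.98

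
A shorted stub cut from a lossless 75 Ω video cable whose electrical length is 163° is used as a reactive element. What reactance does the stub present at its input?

tan(βl) = -0.306
For a shorted stub, Z_in = jZ_0·tan(βl)

X_in ≈ -22.9 Ω (capacitive)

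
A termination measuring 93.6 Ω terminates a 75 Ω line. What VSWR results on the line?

Γ = (93.6 − 75)/(93.6 + 75) = 0.11
VSWR = (1 + 0.11)/(1 − 0.11)

VSWR ≈ 1.25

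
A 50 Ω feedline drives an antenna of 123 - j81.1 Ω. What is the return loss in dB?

RL ≈ 4.87 dB

Γ = (73 − j81.1)/(173 − j81.1), |Γ| = 0.571
RL = −20·log₁₀|Γ| = −20·log₁₀(0.571)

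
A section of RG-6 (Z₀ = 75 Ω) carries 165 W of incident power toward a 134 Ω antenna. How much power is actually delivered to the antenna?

Γ = (134 − 75)/(134 + 75) = 0.282
|Γ|² = 0.0797
P_refl = |Γ|²·P_inc = 13.1 W, P_del = (1 − |Γ|²)·P_inc = 152 W

P_delivered ≈ 152 W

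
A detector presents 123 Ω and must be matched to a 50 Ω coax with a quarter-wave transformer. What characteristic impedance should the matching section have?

Z_qwt ≈ 78.4 Ω

Z_qwt = √(Z_0·R_L) = √(50 × 123) = √6150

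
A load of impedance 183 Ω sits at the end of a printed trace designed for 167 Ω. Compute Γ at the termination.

Γ = 0.0457

Γ = (Z_L − Z_0)/(Z_L + Z_0) = (183 − 167)/(183 + 167) = 16/350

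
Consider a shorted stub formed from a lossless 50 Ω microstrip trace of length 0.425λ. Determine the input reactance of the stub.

X_in ≈ -25.5 Ω (capacitive)

βl = 2π × 0.425 = 153°
tan(βl) = -0.51
For a shorted stub, Z_in = jZ_0·tan(βl)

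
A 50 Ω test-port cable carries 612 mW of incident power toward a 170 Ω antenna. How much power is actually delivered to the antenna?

Γ = (170 − 50)/(170 + 50) = 0.545
|Γ|² = 0.298
P_refl = |Γ|²·P_inc = 182 mW, P_del = (1 − |Γ|²)·P_inc = 430 mW

P_delivered ≈ 430 mW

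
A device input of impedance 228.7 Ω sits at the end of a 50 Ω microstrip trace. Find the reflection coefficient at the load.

Γ = (Z_L − Z_0)/(Z_L + Z_0) = (228.7 − 50)/(228.7 + 50) = 178.7/278.7

Γ = 0.641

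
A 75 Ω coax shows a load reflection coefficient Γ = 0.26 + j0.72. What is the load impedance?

Z_L = Z_0·(1 + Γ)/(1 − Γ) = 75·(1.26 + j0.72)/(0.74 − j0.72)

Z_L ≈ 29.1 + j101 Ω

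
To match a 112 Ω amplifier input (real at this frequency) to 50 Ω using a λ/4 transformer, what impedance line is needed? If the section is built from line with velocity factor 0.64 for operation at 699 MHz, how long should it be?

Z_qwt ≈ 74.8 Ω; length ≈ 6.87 cm

Z_qwt = √(Z_0·R_L) = √(50 × 112) = √5600
λ = 0.64·c/f = 0.275 m, so l = λ/4 = 0.0687 m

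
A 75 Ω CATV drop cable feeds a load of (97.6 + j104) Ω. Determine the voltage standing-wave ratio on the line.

VSWR ≈ 3.24

Γ = (Z_L − Z_0)/(Z_L + Z_0) = (22.6 + j104)/(172.6 + j104)
|Γ| = 106/202 = 0.528
VSWR = (1 + |Γ|)/(1 − |Γ|) = 1.53/0.472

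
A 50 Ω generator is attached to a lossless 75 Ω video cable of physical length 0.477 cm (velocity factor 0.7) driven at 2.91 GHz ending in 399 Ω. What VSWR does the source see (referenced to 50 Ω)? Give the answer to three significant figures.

λ = v/f = 0.7·c / 2.91 GHz = 0.0722 m
βl = 2π·l/λ = 2π × 0.0661 = 23.8°
tan(βl) = 0.441
Z_in = Z_0·(Z_L + jZ_0·tanβl)/(Z_0 + jZ_L·tanβl) = 73.3 − j139 Ω
Γ_s = (Z_in − Z_s)/(Z_in + Z_s) = (23.3 − j139)/(123 − j139), |Γ_s| = 0.758
VSWR = (1 + |Γ_s|)/(1 − |Γ_s|)

VSWR ≈ 7.27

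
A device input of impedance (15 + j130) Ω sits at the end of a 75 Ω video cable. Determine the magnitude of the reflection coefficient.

Γ = (Z_L − Z_0)/(Z_L + Z_0) = (-60 + j130)/(90 + j130)
|Γ| = 143/158

|Γ| ≈ 0.906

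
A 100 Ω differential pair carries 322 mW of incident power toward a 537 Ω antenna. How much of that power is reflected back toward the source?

P_reflected ≈ 152 mW

Γ = (537 − 100)/(537 + 100) = 0.686
|Γ|² = 0.471
P_refl = |Γ|²·P_inc = 152 mW, P_del = (1 − |Γ|²)·P_inc = 170 mW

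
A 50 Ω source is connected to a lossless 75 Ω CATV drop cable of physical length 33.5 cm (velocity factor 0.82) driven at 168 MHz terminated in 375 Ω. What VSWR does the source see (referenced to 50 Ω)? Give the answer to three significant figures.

λ = v/f = 0.82·c / 168 MHz = 1.46 m
βl = 2π·l/λ = 2π × 0.229 = 82.4°
tan(βl) = 7.46
Z_in = Z_0·(Z_L + jZ_0·tanβl)/(Z_0 + jZ_L·tanβl) = 15.3 − j9.65 Ω
Γ_s = (Z_in − Z_s)/(Z_in + Z_s) = (-34.7 − j9.65)/(65.3 − j9.65), |Γ_s| = 0.547
VSWR = (1 + |Γ_s|)/(1 − |Γ_s|)

VSWR ≈ 3.41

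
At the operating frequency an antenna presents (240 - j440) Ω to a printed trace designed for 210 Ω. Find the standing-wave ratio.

Γ = (Z_L − Z_0)/(Z_L + Z_0) = (30 − j440)/(450 − j440)
|Γ| = 441/629 = 0.701
VSWR = (1 + |Γ|)/(1 − |Γ|) = 1.7/0.299

VSWR ≈ 5.68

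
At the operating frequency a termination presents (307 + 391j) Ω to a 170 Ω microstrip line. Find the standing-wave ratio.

Γ = (Z_L − Z_0)/(Z_L + Z_0) = (137 + j391)/(477 + j391)
|Γ| = 414/617 = 0.672
VSWR = (1 + |Γ|)/(1 − |Γ|) = 1.67/0.328

VSWR ≈ 5.09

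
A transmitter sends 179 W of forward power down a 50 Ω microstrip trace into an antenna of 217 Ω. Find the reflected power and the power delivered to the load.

P_reflected ≈ 70 W; P_delivered ≈ 109 W

Γ = (217 − 50)/(217 + 50) = 0.625
|Γ|² = 0.391
P_refl = |Γ|²·P_inc = 70 W, P_del = (1 − |Γ|²)·P_inc = 109 W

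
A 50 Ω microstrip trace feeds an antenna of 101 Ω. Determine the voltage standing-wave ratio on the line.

Γ = (101 − 50)/(101 + 50) = 0.338
VSWR = (1 + 0.338)/(1 − 0.338)

VSWR ≈ 2.02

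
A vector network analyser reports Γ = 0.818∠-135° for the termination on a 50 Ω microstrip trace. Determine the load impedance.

Z_L ≈ 5.85 − j20.5 Ω

Z_L = Z_0·(1 + Γ)/(1 − Γ) = 50·(0.422 − j0.578)/(1.58 + j0.578)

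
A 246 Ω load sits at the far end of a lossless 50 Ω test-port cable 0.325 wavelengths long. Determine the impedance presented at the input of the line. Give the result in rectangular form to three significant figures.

βl = 2π × 0.325 = 117°
tan(βl) = tan(117°) = -1.96
Z_in = Z_0·(Z_L + jZ_0·tanβl)/(Z_0 + jZ_L·tanβl)
     = 50·(246 − j98.1)/(50 − j483)

Z_in ≈ 12.7 + j24.2 Ω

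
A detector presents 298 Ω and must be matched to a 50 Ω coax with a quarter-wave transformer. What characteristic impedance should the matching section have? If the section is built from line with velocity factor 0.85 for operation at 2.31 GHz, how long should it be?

Z_qwt ≈ 122 Ω; length ≈ 2.76 cm

Z_qwt = √(Z_0·R_L) = √(50 × 298) = √14900
λ = 0.85·c/f = 0.11 m, so l = λ/4 = 0.0276 m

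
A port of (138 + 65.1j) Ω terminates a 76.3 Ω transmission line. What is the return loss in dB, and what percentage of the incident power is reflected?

Γ = (61.7 + j65.1)/(214.3 + j65.1), |Γ| = 0.4
RL = −20·log₁₀(0.4) = 7.95 dB
P_refl/P_inc = |Γ|² = 0.16

RL ≈ 7.95 dB; 16% of incident power reflected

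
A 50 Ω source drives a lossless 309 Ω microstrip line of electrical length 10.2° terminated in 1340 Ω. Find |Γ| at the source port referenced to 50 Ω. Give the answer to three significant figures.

|Γ| ≈ 0.926

tan(βl) = 0.18
Z_in = Z_0·(Z_L + jZ_0·tanβl)/(Z_0 + jZ_L·tanβl) = 860 − j615 Ω
Γ_s = (Z_in − Z_s)/(Z_in + Z_s) = (810 − j615)/(910 − j615), |Γ_s| = 0.926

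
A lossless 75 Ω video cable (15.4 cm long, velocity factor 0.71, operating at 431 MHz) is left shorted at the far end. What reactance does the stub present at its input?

X_in ≈ -184 Ω (capacitive)

λ = v/f = 0.71·c / 431 MHz = 0.494 m
βl = 2π·l/λ = 2π × 0.312 = 112°
tan(βl) = -2.45
For a shorted stub, Z_in = jZ_0·tan(βl)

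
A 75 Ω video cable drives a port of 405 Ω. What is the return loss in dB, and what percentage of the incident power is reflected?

RL ≈ 3.25 dB; 47.3% of incident power reflected

Γ = (405 − 75)/(405 + 75) = 0.688
RL = −20·log₁₀(0.688) = 3.25 dB
P_refl/P_inc = |Γ|² = 0.473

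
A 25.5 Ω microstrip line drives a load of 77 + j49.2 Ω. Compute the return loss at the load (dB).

RL ≈ 4.06 dB

Γ = (51.5 + j49.2)/(102.5 + j49.2), |Γ| = 0.626
RL = −20·log₁₀|Γ| = −20·log₁₀(0.626)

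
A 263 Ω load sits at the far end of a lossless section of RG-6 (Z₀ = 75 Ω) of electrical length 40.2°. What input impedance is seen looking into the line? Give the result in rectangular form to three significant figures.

tan(βl) = tan(40.2°) = 0.845
Z_in = Z_0·(Z_L + jZ_0·tanβl)/(Z_0 + jZ_L·tanβl)
     = 75·(263 + j63.4)/(75 + j222)

Z_in ≈ 46.1 − j73.2 Ω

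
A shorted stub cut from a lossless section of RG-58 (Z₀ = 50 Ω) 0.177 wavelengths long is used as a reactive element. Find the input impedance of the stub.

Z_in ≈ +j101 Ω

βl = 2π × 0.177 = 63.7°
tan(βl) = 2.03
For a shorted stub, Z_in = jZ_0·tan(βl)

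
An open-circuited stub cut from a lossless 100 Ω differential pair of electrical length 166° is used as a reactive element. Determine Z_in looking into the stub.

tan(βl) = -0.249
For an open-circuited stub, Z_in = −jZ_0·cot(βl) = −jZ_0/tan(βl)

Z_in ≈ +j401 Ω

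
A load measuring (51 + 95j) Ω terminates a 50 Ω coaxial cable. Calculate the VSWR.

VSWR ≈ 5.35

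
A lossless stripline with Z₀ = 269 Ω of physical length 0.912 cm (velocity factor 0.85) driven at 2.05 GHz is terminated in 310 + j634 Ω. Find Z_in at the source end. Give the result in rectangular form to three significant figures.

λ = v/f = 0.85·c / 2.05 GHz = 0.124 m
βl = 2π·l/λ = 2π × 0.0733 = 26.4°
tan(βl) = tan(26.4°) = 0.496
Z_in = Z_0·(Z_L + jZ_0·tanβl)/(Z_0 + jZ_L·tanβl)
     = 269·(310 + j767)/(-45.6 + j154)

Z_in ≈ 1090 − j864 Ω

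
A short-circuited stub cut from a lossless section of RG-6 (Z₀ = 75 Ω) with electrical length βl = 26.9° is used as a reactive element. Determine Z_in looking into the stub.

tan(βl) = 0.507
For a short-circuited stub, Z_in = jZ_0·tan(βl)

Z_in ≈ +j38 Ω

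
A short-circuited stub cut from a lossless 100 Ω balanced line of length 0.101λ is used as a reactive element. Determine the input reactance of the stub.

X_in ≈ 73.6 Ω (inductive)

βl = 2π × 0.101 = 36.4°
tan(βl) = 0.736
For a short-circuited stub, Z_in = jZ_0·tan(βl)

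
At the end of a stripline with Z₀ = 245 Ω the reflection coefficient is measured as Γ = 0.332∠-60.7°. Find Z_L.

Z_L ≈ 278 − j181 Ω

Z_L = Z_0·(1 + Γ)/(1 − Γ) = 245·(1.16 − j0.29)/(0.838 + j0.29)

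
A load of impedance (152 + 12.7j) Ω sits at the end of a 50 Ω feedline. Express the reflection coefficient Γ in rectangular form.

Γ ≈ 0.507 + j0.031

Γ = (Z_L − Z_0)/(Z_L + Z_0) = (102 + j12.7)/(202 + j12.7)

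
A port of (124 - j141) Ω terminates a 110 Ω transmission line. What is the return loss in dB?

RL ≈ 5.7 dB

Γ = (14 − j141)/(234 − j141), |Γ| = 0.519
RL = −20·log₁₀|Γ| = −20·log₁₀(0.519)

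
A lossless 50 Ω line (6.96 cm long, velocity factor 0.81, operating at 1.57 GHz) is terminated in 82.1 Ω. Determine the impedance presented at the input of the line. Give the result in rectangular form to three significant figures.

λ = v/f = 0.81·c / 1.57 GHz = 0.155 m
βl = 2π·l/λ = 2π × 0.45 = 162°
tan(βl) = tan(162°) = -0.327
Z_in = Z_0·(Z_L + jZ_0·tanβl)/(Z_0 + jZ_L·tanβl)
     = 50·(82.1 − j16.4)/(50 − j26.9)

Z_in ≈ 70.5 + j21.5 Ω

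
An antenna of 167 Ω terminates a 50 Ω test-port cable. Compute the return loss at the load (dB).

Γ = (167 − 50)/(167 + 50) = 0.539
RL = −20·log₁₀|Γ| = −20·log₁₀(0.539)

RL ≈ 5.37 dB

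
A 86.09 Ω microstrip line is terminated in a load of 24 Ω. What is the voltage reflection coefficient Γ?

Γ = -0.564

Γ = (Z_L − Z_0)/(Z_L + Z_0) = (24 − 86.09)/(24 + 86.09) = -62.09/110.1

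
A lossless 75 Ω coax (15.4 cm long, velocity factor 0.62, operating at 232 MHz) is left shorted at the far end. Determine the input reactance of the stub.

λ = v/f = 0.62·c / 232 MHz = 0.802 m
βl = 2π·l/λ = 2π × 0.192 = 69.2°
tan(βl) = 2.63
For a shorted stub, Z_in = jZ_0·tan(βl)

X_in ≈ 197 Ω (inductive)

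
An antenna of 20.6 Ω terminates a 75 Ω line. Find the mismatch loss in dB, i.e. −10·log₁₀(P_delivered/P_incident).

mismatch loss ≈ 1.7 dB

Γ = (20.6 − 75)/(20.6 + 75) = -0.569
|Γ|² = 0.324, so P_del/P_inc = 1 − |Γ|² = 0.676
ML = −10·log₁₀(1 − |Γ|²)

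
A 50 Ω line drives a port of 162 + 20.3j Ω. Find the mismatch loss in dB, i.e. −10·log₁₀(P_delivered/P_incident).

mismatch loss ≈ 1.46 dB

Γ = (112 + j20.3)/(212 + j20.3), |Γ| = 0.534
|Γ|² = 0.286, so P_del/P_inc = 1 − |Γ|² = 0.714
ML = −10·log₁₀(1 − |Γ|²)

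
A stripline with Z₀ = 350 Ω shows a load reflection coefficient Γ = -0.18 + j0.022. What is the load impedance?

Z_L = Z_0·(1 + Γ)/(1 − Γ) = 350·(0.82 + j0.022)/(1.18 − j0.022)

Z_L ≈ 243 + j11.1 Ω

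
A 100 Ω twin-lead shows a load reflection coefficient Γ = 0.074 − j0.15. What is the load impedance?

Z_L = Z_0·(1 + Γ)/(1 − Γ) = 100·(1.07 − j0.15)/(0.926 + j0.15)

Z_L ≈ 110 − j34.1 Ω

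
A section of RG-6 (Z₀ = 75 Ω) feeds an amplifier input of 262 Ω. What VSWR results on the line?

VSWR ≈ 3.49

For a purely resistive load, VSWR = R_L/Z_0 or Z_0/R_L (whichever > 1) = 262/75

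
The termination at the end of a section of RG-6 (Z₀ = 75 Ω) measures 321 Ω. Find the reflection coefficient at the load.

Γ = (Z_L − Z_0)/(Z_L + Z_0) = (321 − 75)/(321 + 75) = 246/396

Γ = 0.621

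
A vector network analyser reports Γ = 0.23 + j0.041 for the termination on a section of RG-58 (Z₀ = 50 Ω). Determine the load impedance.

Z_L ≈ 79.5 + j6.9 Ω

Z_L = Z_0·(1 + Γ)/(1 − Γ) = 50·(1.23 + j0.041)/(0.77 − j0.041)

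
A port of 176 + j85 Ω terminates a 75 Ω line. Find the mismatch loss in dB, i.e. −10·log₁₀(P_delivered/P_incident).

mismatch loss ≈ 1.24 dB

Γ = (101 + j85)/(251 + j85), |Γ| = 0.498
|Γ|² = 0.248, so P_del/P_inc = 1 − |Γ|² = 0.752
ML = −10·log₁₀(1 − |Γ|²)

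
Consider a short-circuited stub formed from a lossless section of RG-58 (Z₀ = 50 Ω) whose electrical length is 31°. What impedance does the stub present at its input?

Z_in ≈ +j30 Ω

tan(βl) = 0.601
For a short-circuited stub, Z_in = jZ_0·tan(βl)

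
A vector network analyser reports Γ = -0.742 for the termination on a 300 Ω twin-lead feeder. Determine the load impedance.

Z_L ≈ 44.4 Ω

Z_L = Z_0·(1 + Γ)/(1 − Γ) = 300·(0.258)/(1.74)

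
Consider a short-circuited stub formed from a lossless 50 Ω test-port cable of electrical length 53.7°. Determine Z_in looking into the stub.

tan(βl) = 1.36
For a short-circuited stub, Z_in = jZ_0·tan(βl)

Z_in ≈ +j68.1 Ω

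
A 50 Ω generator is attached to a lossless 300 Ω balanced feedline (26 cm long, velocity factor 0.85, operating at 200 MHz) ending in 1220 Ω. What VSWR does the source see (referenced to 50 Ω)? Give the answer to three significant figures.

VSWR ≈ 3.7

λ = v/f = 0.85·c / 200 MHz = 1.27 m
βl = 2π·l/λ = 2π × 0.204 = 73.4°
tan(βl) = 3.36
Z_in = Z_0·(Z_L + jZ_0·tanβl)/(Z_0 + jZ_L·tanβl) = 79.9 − j83.5 Ω
Γ_s = (Z_in − Z_s)/(Z_in + Z_s) = (29.9 − j83.5)/(130 − j83.5), |Γ_s| = 0.574
VSWR = (1 + |Γ_s|)/(1 − |Γ_s|)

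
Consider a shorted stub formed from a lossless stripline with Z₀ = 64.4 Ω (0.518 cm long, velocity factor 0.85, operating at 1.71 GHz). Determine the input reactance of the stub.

λ = v/f = 0.85·c / 1.71 GHz = 0.149 m
βl = 2π·l/λ = 2π × 0.0347 = 12.5°
tan(βl) = 0.222
For a shorted stub, Z_in = jZ_0·tan(βl)

X_in ≈ 14.3 Ω (inductive)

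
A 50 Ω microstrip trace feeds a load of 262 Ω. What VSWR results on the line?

VSWR ≈ 5.24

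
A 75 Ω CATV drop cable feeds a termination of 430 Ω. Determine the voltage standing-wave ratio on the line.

Γ = (430 − 75)/(430 + 75) = 0.703
VSWR = (1 + 0.703)/(1 − 0.703)

VSWR ≈ 5.73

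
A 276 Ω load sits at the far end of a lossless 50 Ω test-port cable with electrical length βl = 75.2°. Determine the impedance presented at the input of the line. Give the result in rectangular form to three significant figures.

Z_in ≈ 9.67 − j12.7 Ω

tan(βl) = tan(75.2°) = 3.78
Z_in = Z_0·(Z_L + jZ_0·tanβl)/(Z_0 + jZ_L·tanβl)
     = 50·(276 + j189)/(50 + j1040)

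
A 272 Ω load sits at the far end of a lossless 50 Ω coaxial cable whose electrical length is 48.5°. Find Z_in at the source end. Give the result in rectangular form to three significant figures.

tan(βl) = tan(48.5°) = 1.13
Z_in = Z_0·(Z_L + jZ_0·tanβl)/(Z_0 + jZ_L·tanβl)
     = 50·(272 + j56.5)/(50 + j307)

Z_in ≈ 16 − j41.6 Ω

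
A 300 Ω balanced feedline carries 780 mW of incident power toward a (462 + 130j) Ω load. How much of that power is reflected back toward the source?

P_reflected ≈ 56.3 mW

|Γ| = |(162 + j130)/(762 + j130)| = 0.269
|Γ|² = 0.0722
P_refl = |Γ|²·P_inc = 56.3 mW, P_del = (1 − |Γ|²)·P_inc = 724 mW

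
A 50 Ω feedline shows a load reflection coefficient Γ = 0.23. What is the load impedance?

Z_L ≈ 79.9 Ω

Z_L = Z_0·(1 + Γ)/(1 − Γ) = 50·(1.23)/(0.77)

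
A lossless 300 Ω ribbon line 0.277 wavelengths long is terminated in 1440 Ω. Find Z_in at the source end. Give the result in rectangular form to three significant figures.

βl = 2π × 0.277 = 99.7°
tan(βl) = tan(99.7°) = -5.84
Z_in = Z_0·(Z_L + jZ_0·tanβl)/(Z_0 + jZ_L·tanβl)
     = 300·(1440 − j1750)/(300 − j8410)

Z_in ≈ 64.3 + j49.1 Ω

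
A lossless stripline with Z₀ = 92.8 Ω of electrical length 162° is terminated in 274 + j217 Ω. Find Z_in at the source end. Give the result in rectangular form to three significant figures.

tan(βl) = tan(162°) = -0.325
Z_in = Z_0·(Z_L + jZ_0·tanβl)/(Z_0 + jZ_L·tanβl)
     = 92.8·(274 + j187)/(163 − j89)

Z_in ≈ 75.4 + j147 Ω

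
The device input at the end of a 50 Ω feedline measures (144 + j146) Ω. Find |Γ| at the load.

|Γ| ≈ 0.715

Γ = (Z_L − Z_0)/(Z_L + Z_0) = (94 + j146)/(194 + j146)
|Γ| = 174/243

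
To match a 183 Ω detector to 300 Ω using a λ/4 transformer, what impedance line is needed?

Z_qwt ≈ 234 Ω

Z_qwt = √(Z_0·R_L) = √(300 × 183) = √54900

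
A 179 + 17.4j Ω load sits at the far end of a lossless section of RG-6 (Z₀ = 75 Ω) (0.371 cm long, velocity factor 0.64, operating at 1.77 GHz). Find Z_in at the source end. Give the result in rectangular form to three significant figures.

λ = v/f = 0.64·c / 1.77 GHz = 0.108 m
βl = 2π·l/λ = 2π × 0.0342 = 12.3°
tan(βl) = tan(12.3°) = 0.218
Z_in = Z_0·(Z_L + jZ_0·tanβl)/(Z_0 + jZ_L·tanβl)
     = 75·(179 + j33.8)/(71.2 + j39.1)

Z_in ≈ 160 − j52.2 Ω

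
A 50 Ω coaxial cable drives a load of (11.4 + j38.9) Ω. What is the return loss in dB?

RL ≈ 2.45 dB

Γ = (-38.6 + j38.9)/(61.4 + j38.9), |Γ| = 0.754
RL = −20·log₁₀|Γ| = −20·log₁₀(0.754)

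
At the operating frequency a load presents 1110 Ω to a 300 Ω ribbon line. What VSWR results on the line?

Γ = (1110 − 300)/(1110 + 300) = 0.574
VSWR = (1 + 0.574)/(1 − 0.574)

VSWR ≈ 3.7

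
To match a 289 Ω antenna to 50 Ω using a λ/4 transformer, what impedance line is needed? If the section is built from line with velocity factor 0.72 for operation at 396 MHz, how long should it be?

Z_qwt = √(Z_0·R_L) = √(50 × 289) = √14450
λ = 0.72·c/f = 0.545 m, so l = λ/4 = 0.136 m

Z_qwt ≈ 120 Ω; length ≈ 13.6 cm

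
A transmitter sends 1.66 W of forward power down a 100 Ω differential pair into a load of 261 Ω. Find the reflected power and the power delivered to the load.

Γ = (261 − 100)/(261 + 100) = 0.446
|Γ|² = 0.199
P_refl = |Γ|²·P_inc = 0.33 W, P_del = (1 − |Γ|²)·P_inc = 1.33 W

P_reflected ≈ 0.33 W; P_delivered ≈ 1.33 W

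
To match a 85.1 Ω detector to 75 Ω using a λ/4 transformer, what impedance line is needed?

Z_qwt ≈ 79.9 Ω

Z_qwt = √(Z_0·R_L) = √(75 × 85.1) = √6382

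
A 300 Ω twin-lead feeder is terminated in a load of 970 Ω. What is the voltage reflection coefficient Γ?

Γ = (Z_L − Z_0)/(Z_L + Z_0) = (970 − 300)/(970 + 300) = 670/1270

Γ = 0.528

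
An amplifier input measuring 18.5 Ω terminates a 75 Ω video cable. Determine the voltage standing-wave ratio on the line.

VSWR ≈ 4.05

Γ = (18.5 − 75)/(18.5 + 75) = -0.604
VSWR = (1 + 0.604)/(1 − 0.604)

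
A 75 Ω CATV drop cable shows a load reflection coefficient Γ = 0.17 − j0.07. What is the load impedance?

Z_L ≈ 104 − j15.1 Ω

Z_L = Z_0·(1 + Γ)/(1 − Γ) = 75·(1.17 − j0.07)/(0.83 + j0.07)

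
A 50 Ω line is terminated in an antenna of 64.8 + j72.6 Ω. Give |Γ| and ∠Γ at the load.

Γ ≈ 0.545 ∠ 46.2°

Γ = (Z_L − Z_0)/(Z_L + Z_0) = (14.8 + j72.6)/(114.8 + j72.6)
|Γ| = 74.1/136 = 0.545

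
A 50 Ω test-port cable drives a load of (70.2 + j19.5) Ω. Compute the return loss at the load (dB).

RL ≈ 12.7 dB

Γ = (20.2 + j19.5)/(120.2 + j19.5), |Γ| = 0.231
RL = −20·log₁₀|Γ| = −20·log₁₀(0.231)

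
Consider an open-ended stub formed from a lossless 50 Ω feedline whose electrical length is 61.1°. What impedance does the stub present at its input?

Z_in ≈ −j27.6 Ω

tan(βl) = 1.81
For an open-ended stub, Z_in = −jZ_0·cot(βl) = −jZ_0/tan(βl)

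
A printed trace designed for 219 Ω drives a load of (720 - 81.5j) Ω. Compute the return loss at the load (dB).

Γ = (501 − j81.5)/(939 − j81.5), |Γ| = 0.539
RL = −20·log₁₀|Γ| = −20·log₁₀(0.539)

RL ≈ 5.38 dB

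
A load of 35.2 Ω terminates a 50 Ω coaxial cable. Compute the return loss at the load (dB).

Γ = (35.2 − 50)/(35.2 + 50) = -0.174
RL = −20·log₁₀|Γ| = −20·log₁₀(0.174)

RL ≈ 15.2 dB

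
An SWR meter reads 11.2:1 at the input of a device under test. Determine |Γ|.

|Γ| = (S − 1)/(S + 1) = (11.2 − 1)/(11.2 + 1) = 10.2/12.2

|Γ| ≈ 0.836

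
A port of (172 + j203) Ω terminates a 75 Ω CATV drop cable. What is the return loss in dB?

RL ≈ 3.05 dB

Γ = (97 + j203)/(247 + j203), |Γ| = 0.704
RL = −20·log₁₀|Γ| = −20·log₁₀(0.704)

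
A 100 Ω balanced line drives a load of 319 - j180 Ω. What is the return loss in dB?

RL ≈ 4.13 dB

Γ = (219 − j180)/(419 − j180), |Γ| = 0.622
RL = −20·log₁₀|Γ| = −20·log₁₀(0.622)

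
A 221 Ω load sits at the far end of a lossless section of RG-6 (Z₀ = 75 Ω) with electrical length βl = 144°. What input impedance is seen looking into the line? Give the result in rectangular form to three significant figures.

Z_in ≈ 60.5 + j75 Ω

tan(βl) = tan(144°) = -0.727
Z_in = Z_0·(Z_L + jZ_0·tanβl)/(Z_0 + jZ_L·tanβl)
     = 75·(221 − j54.5)/(75 − j161)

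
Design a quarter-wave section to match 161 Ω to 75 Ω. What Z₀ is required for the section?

Z_qwt ≈ 110 Ω

Z_qwt = √(Z_0·R_L) = √(75 × 161) = √12080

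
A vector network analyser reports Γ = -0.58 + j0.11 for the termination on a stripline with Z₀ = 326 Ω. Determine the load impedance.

Z_L = Z_0·(1 + Γ)/(1 − Γ) = 326·(0.42 + j0.11)/(1.58 − j0.11)

Z_L ≈ 84.7 + j28.6 Ω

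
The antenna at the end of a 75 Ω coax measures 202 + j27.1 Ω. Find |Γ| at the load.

|Γ| ≈ 0.467

Γ = (Z_L − Z_0)/(Z_L + Z_0) = (127 + j27.1)/(277 + j27.1)
|Γ| = 130/278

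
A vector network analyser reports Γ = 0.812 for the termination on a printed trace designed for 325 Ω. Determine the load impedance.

Z_L = Z_0·(1 + Γ)/(1 − Γ) = 325·(1.81)/(0.188)

Z_L ≈ 3130 Ω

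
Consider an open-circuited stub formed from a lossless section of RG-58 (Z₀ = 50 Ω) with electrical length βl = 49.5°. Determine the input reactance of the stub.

X_in ≈ -42.7 Ω (capacitive)

tan(βl) = 1.17
For an open-circuited stub, Z_in = −jZ_0·cot(βl) = −jZ_0/tan(βl)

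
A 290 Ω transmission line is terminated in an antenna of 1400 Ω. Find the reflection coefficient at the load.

Γ = (Z_L − Z_0)/(Z_L + Z_0) = (1400 − 290)/(1400 + 290) = 1110/1690

Γ = 0.657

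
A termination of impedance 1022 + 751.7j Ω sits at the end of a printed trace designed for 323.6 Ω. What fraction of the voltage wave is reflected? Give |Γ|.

|Γ| ≈ 0.666

Γ = (Z_L − Z_0)/(Z_L + Z_0) = (698.4 + j751.7)/(1346 + j751.7)
|Γ| = 1030/1540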